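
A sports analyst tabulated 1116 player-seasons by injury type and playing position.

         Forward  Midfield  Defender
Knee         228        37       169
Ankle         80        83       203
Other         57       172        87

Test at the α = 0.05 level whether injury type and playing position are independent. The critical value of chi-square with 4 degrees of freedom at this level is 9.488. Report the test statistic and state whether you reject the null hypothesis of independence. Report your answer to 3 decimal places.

Row totals: 434, 366, 316. Column totals: 365, 292, 459. Grand total N = 1116.
Expected counts (row total × column total / N):
  Knee, Forward: 434×365/1116 = 141.9444
  Knee, Midfield: 434×292/1116 = 113.5556
  Knee, Defender: 434×459/1116 = 178.5000
  Ankle, Forward: 366×365/1116 = 119.7043
  Ankle, Midfield: 366×292/1116 = 95.7634
  Ankle, Defender: 366×459/1116 = 150.5323
  Other, Forward: 316×365/1116 = 103.3513
  Other, Midfield: 316×292/1116 = 82.6810
  Other, Defender: 316×459/1116 = 129.9677
Contributions (O − E)²/E:
  (228 − 141.9444)²/141.9444 = 52.1723
  (37 − 113.5556)²/113.5556 = 51.6114
  (169 − 178.5000)²/178.5000 = 0.5056
  (80 − 119.7043)²/119.7043 = 13.1694
  (83 − 95.7634)²/95.7634 = 1.7011
  (203 − 150.5323)²/150.5323 = 18.2875
  (57 − 103.3513)²/103.3513 = 20.7878
  (172 − 82.6810)²/82.6810 = 96.4899
  (87 − 129.9677)²/129.9677 = 14.2052
χ² = 52.1723 + 51.6114 + 0.5056 + 13.1694 + 1.7011 + 18.2875 + 20.7878 + 96.4899 + 14.2052 = 268.930
df = (3−1)(3−1) = 4. Since 268.930 > 9.488, reject the null hypothesis of independence at α = 0.05.

268.930; reject H₀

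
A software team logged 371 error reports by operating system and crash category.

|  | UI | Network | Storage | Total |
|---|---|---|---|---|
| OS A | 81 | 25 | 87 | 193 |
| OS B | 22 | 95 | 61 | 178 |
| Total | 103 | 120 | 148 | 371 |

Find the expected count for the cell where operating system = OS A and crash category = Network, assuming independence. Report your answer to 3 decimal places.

Row total (OS A) = 193; column total (Network) = 120; grand total N = 371.
Expected count = (row total × column total) / N = 193 × 120 / 371 = 62.426.

62.426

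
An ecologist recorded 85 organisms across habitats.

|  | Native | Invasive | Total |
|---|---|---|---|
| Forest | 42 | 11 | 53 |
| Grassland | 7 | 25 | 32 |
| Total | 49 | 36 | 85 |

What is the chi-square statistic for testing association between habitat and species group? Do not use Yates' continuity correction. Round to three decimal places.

Grand total N = 85.
Expected counts (row total × column total / N):
  Forest, Native: 53×49/85 = 30.5529
  Forest, Invasive: 53×36/85 = 22.4471
  Grassland, Native: 32×49/85 = 18.4471
  Grassland, Invasive: 32×36/85 = 13.5529
Contributions (O − E)²/E:
  (42 − 30.5529)²/30.5529 = 4.2888
  (11 − 22.4471)²/22.4471 = 5.8376
  (7 − 18.4471)²/18.4471 = 7.1033
  (25 − 13.5529)²/13.5529 = 9.6685
χ² = 4.2888 + 5.8376 + 7.1033 + 9.6685 = 26.898

26.898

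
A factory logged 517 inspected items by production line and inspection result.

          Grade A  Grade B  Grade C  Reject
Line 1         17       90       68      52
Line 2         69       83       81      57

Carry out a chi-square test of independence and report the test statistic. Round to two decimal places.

Row totals: 227, 290. Column totals: 86, 173, 149, 109. Grand total N = 517.
Expected counts (row total × column total / N):
  Line 1, Grade A: 227×86/517 = 37.760
  Line 1, Grade B: 227×173/517 = 75.959
  Line 1, Grade C: 227×149/517 = 65.422
  Line 1, Reject: 227×109/517 = 47.859
  Line 2, Grade A: 290×86/517 = 48.240
  Line 2, Grade B: 290×173/517 = 97.041
  Line 2, Grade C: 290×149/517 = 83.578
  Line 2, Reject: 290×109/517 = 61.141
Contributions (O − E)²/E:
  (17 − 37.760)²/37.760 = 11.4136
  (90 − 75.959)²/75.959 = 2.5955
  (68 − 65.422)²/65.422 = 0.1016
  (52 − 47.859)²/47.859 = 0.3583
  (69 − 48.240)²/48.240 = 8.9340
  (83 − 97.041)²/97.041 = 2.0316
  (81 − 83.578)²/83.578 = 0.0795
  (57 − 61.141)²/61.141 = 0.2805
χ² = 11.4136 + 2.5955 + 0.1016 + 0.3583 + 8.9340 + 2.0316 + 0.0795 + 0.2805 = 25.79

25.79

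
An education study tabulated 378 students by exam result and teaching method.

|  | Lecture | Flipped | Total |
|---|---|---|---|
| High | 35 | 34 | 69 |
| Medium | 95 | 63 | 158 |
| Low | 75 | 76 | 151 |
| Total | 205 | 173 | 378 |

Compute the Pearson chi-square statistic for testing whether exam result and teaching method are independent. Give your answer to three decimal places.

3.821

Grand total N = 378.
Expected counts (row total × column total / N):
  High, Lecture: 69×205/378 = 37.42063
  High, Flipped: 69×173/378 = 31.57937
  Medium, Lecture: 158×205/378 = 85.68783
  Medium, Flipped: 158×173/378 = 72.31217
  Low, Lecture: 151×205/378 = 81.89153
  Low, Flipped: 151×173/378 = 69.10847
Contributions (O − E)²/E:
  (35 − 37.42063)²/37.42063 = 0.1566
  (34 − 31.57937)²/31.57937 = 0.1855
  (95 − 85.68783)²/85.68783 = 1.0120
  (63 − 72.31217)²/72.31217 = 1.1992
  (75 − 81.89153)²/81.89153 = 0.5800
  (76 − 69.10847)²/69.10847 = 0.6872
χ² = 0.1566 + 0.1855 + 1.0120 + 1.1992 + 0.5800 + 0.6872 = 3.821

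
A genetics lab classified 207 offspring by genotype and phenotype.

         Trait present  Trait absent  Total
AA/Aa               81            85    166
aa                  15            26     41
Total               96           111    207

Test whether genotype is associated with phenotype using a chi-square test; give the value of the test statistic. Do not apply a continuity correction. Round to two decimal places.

1.97

Grand total N = 207.
Expected counts (row total × column total / N):
  AA/Aa, Trait present: 166×96/207 = 76.986
  AA/Aa, Trait absent: 166×111/207 = 89.014
  aa, Trait present: 41×96/207 = 19.014
  aa, Trait absent: 41×111/207 = 21.986
Contributions (O − E)²/E:
  (81 − 76.986)²/76.986 = 0.2093
  (85 − 89.014)²/89.014 = 0.1810
  (15 − 19.014)²/19.014 = 0.8474
  (26 − 21.986)²/21.986 = 0.7328
χ² = 0.2093 + 0.1810 + 0.8474 + 0.7328 = 1.97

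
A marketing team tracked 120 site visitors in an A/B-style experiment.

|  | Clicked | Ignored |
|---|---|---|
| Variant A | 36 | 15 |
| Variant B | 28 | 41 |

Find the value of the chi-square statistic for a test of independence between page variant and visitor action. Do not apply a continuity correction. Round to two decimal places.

10.61

Row totals: 51, 69. Column totals: 64, 56. Grand total N = 120.
Expected counts (row total × column total / N):
  Variant A, Clicked: 51×64/120 = 27.200
  Variant A, Ignored: 51×56/120 = 23.800
  Variant B, Clicked: 69×64/120 = 36.800
  Variant B, Ignored: 69×56/120 = 32.200
Contributions (O − E)²/E:
  (36 − 27.200)²/27.200 = 2.8471
  (15 − 23.800)²/23.800 = 3.2538
  (28 − 36.800)²/36.800 = 2.1043
  (41 − 32.200)²/32.200 = 2.4050
χ² = 2.8471 + 3.2538 + 2.1043 + 2.4050 = 10.61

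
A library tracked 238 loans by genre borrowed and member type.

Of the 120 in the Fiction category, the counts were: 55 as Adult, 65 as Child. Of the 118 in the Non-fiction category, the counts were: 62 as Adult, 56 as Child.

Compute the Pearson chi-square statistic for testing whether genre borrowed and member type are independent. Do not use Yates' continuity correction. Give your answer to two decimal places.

Row totals: 120, 118. Column totals: 117, 121. Grand total N = 238.
Expected counts (row total × column total / N):
  Fiction, Adult: 120×117/238 = 58.992
  Fiction, Child: 120×121/238 = 61.008
  Non-fiction, Adult: 118×117/238 = 58.008
  Non-fiction, Child: 118×121/238 = 59.992
Contributions (O − E)²/E:
  (55 − 58.992)²/58.992 = 0.2701
  (65 − 61.008)²/61.008 = 0.2612
  (62 − 58.008)²/58.008 = 0.2747
  (56 − 59.992)²/59.992 = 0.2656
χ² = 0.2701 + 0.2612 + 0.2747 + 0.2656 = 1.07

1.07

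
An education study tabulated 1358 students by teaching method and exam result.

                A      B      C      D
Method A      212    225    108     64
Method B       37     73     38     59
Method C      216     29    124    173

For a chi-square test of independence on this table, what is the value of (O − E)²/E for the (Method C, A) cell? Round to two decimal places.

4.98

Row total (Method C) = 542; column total (A) = 465; N = 1358.
Expected count E = 542 × 465 / 1358 = 185.589.
Contribution = (O − E)²/E = (216 − 185.589)² / 185.589 = 4.98.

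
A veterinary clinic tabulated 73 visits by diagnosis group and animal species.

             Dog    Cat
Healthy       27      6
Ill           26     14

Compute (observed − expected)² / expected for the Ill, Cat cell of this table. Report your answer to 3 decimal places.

0.844

Row total (Ill) = 40; column total (Cat) = 20; N = 73.
Expected count E = 40 × 20 / 73 = 10.9589.
Contribution = (O − E)²/E = (14 − 10.9589)² / 10.9589 = 0.844.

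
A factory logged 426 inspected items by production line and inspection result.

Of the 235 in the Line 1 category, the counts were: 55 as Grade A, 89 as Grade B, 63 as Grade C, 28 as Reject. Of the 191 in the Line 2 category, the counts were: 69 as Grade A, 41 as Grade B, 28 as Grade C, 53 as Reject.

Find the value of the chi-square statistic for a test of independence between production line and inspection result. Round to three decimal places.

Row totals: 235, 191. Column totals: 124, 130, 91, 81. Grand total N = 426.
Expected counts (row total × column total / N):
  Line 1, Grade A: 235×124/426 = 68.4038
  Line 1, Grade B: 235×130/426 = 71.7136
  Line 1, Grade C: 235×91/426 = 50.1995
  Line 1, Reject: 235×81/426 = 44.6831
  Line 2, Grade A: 191×124/426 = 55.5962
  Line 2, Grade B: 191×130/426 = 58.2864
  Line 2, Grade C: 191×91/426 = 40.8005
  Line 2, Reject: 191×81/426 = 36.3169
Contributions (O − E)²/E:
  (55 − 68.4038)²/68.4038 = 2.6265
  (89 − 71.7136)²/71.7136 = 4.1668
  (63 − 50.1995)²/50.1995 = 3.2640
  (28 − 44.6831)²/44.6831 = 6.2289
  (69 − 55.5962)²/55.5962 = 3.2315
  (41 − 58.2864)²/58.2864 = 5.1267
  (28 − 40.8005)²/40.8005 = 4.0160
  (53 − 36.3169)²/36.3169 = 7.6638
χ² = 2.6265 + 4.1668 + 3.2640 + 6.2289 + 3.2315 + 5.1267 + 4.0160 + 7.6638 = 36.324

36.324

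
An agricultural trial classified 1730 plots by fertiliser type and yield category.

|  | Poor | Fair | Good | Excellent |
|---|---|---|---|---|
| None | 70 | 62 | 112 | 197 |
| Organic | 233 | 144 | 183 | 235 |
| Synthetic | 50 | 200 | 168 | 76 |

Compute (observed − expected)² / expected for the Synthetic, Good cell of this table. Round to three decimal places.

Row total (Synthetic) = 494; column total (Good) = 463; N = 1730.
Expected count E = 494 × 463 / 1730 = 132.20925.
Contribution = (O − E)²/E = (168 − 132.20925)² / 132.20925 = 9.689.

9.689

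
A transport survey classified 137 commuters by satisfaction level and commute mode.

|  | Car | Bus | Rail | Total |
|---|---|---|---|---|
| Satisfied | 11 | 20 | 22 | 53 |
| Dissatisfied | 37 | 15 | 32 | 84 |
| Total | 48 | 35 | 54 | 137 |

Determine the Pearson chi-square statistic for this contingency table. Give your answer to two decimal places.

Grand total N = 137.
Expected counts (row total × column total / N):
  Satisfied, Car: 53×48/137 = 18.569
  Satisfied, Bus: 53×35/137 = 13.540
  Satisfied, Rail: 53×54/137 = 20.891
  Dissatisfied, Car: 84×48/137 = 29.431
  Dissatisfied, Bus: 84×35/137 = 21.460
  Dissatisfied, Rail: 84×54/137 = 33.109
Contributions (O − E)²/E:
  (11 − 18.569)²/18.569 = 3.0852
  (20 − 13.540)²/13.540 = 3.0821
  (22 − 20.891)²/20.891 = 0.0589
  (37 − 29.431)²/29.431 = 1.9466
  (15 − 21.460)²/21.460 = 1.9446
  (32 − 33.109)²/33.109 = 0.0371
χ² = 3.0852 + 3.0821 + 0.0589 + 1.9466 + 1.9446 + 0.0371 = 10.15

10.15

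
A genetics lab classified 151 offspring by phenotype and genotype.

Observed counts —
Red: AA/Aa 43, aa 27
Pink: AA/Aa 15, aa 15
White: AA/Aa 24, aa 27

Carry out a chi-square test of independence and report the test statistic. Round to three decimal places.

Row totals: 70, 30, 51. Column totals: 82, 69. Grand total N = 151.
Expected counts (row total × column total / N):
  Red, AA/Aa: 70×82/151 = 38.0132
  Red, aa: 70×69/151 = 31.9868
  Pink, AA/Aa: 30×82/151 = 16.2914
  Pink, aa: 30×69/151 = 13.7086
  White, AA/Aa: 51×82/151 = 27.6954
  White, aa: 51×69/151 = 23.3046
Contributions (O − E)²/E:
  (43 − 38.0132)²/38.0132 = 0.6542
  (27 − 31.9868)²/31.9868 = 0.7775
  (15 − 16.2914)²/16.2914 = 0.1024
  (15 − 13.7086)²/13.7086 = 0.1217
  (24 − 27.6954)²/27.6954 = 0.4931
  (27 − 23.3046)²/23.3046 = 0.5860
χ² = 0.6542 + 0.7775 + 0.1024 + 0.1217 + 0.4931 + 0.5860 = 2.735

2.735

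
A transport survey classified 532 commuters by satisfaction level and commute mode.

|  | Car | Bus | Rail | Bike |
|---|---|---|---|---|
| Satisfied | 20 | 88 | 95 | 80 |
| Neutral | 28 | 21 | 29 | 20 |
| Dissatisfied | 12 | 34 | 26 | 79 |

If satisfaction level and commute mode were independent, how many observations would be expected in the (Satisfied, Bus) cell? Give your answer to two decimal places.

76.07

Row total (Satisfied) = 283; column total (Bus) = 143; grand total N = 532.
Expected count = (row total × column total) / N = 283 × 143 / 532 = 76.07.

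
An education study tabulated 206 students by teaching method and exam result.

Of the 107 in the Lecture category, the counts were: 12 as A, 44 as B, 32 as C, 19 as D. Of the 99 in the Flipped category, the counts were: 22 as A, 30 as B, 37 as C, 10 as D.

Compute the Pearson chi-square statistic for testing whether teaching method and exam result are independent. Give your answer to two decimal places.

8.45

Row totals: 107, 99. Column totals: 34, 74, 69, 29. Grand total N = 206.
Expected counts (row total × column total / N):
  Lecture, A: 107×34/206 = 17.660
  Lecture, B: 107×74/206 = 38.437
  Lecture, C: 107×69/206 = 35.840
  Lecture, D: 107×29/206 = 15.063
  Flipped, A: 99×34/206 = 16.340
  Flipped, B: 99×74/206 = 35.563
  Flipped, C: 99×69/206 = 33.160
  Flipped, D: 99×29/206 = 13.937
Contributions (O − E)²/E:
  (12 − 17.660)²/17.660 = 1.8140
  (44 − 38.437)²/38.437 = 0.8051
  (32 − 35.840)²/35.840 = 0.4114
  (19 − 15.063)²/15.063 = 1.0290
  (22 − 16.340)²/16.340 = 1.9606
  (30 − 35.563)²/35.563 = 0.8702
  (37 − 33.160)²/33.160 = 0.4447
  (10 − 13.937)²/13.937 = 1.1121
χ² = 1.8140 + 0.8051 + 0.4114 + 1.0290 + 1.9606 + 0.8702 + 0.4447 + 1.1121 = 8.45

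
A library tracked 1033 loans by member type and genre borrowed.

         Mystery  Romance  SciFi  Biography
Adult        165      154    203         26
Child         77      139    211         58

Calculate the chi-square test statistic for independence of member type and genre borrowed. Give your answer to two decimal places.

Row totals: 548, 485. Column totals: 242, 293, 414, 84. Grand total N = 1033.
Expected counts (row total × column total / N):
  Adult, Mystery: 548×242/1033 = 128.379
  Adult, Romance: 548×293/1033 = 155.435
  Adult, SciFi: 548×414/1033 = 219.624
  Adult, Biography: 548×84/1033 = 44.561
  Child, Mystery: 485×242/1033 = 113.621
  Child, Romance: 485×293/1033 = 137.565
  Child, SciFi: 485×414/1033 = 194.376
  Child, Biography: 485×84/1033 = 39.439
Contributions (O − E)²/E:
  (165 − 128.379)²/128.379 = 10.4464
  (154 − 155.435)²/155.435 = 0.0132
  (203 − 219.624)²/219.624 = 1.2583
  (26 − 44.561)²/44.561 = 7.7312
  (77 − 113.621)²/113.621 = 11.8033
  (139 − 137.565)²/137.565 = 0.0150
  (211 − 194.376)²/194.376 = 1.4218
  (58 − 39.439)²/39.439 = 8.7353
χ² = 10.4464 + 0.0132 + 1.2583 + 7.7312 + 11.8033 + 0.0150 + 1.4218 + 8.7353 = 41.42

41.42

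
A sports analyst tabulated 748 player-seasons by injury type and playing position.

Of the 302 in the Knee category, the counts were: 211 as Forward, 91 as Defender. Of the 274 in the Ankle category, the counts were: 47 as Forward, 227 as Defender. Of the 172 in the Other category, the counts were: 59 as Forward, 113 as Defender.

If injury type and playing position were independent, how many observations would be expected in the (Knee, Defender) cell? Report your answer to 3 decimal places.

174.013

Row total (Knee) = 302; column total (Defender) = 431; grand total N = 748.
Expected count = (row total × column total) / N = 302 × 431 / 748 = 174.013.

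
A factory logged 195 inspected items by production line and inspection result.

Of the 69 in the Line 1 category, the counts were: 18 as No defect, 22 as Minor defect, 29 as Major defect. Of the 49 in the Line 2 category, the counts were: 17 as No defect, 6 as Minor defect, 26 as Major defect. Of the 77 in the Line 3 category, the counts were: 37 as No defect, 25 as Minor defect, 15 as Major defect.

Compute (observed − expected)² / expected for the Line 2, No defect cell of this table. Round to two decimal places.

0.07

Row total (Line 2) = 49; column total (No defect) = 72; N = 195.
Expected count E = 49 × 72 / 195 = 18.092.
Contribution = (O − E)²/E = (17 − 18.092)² / 18.092 = 0.07.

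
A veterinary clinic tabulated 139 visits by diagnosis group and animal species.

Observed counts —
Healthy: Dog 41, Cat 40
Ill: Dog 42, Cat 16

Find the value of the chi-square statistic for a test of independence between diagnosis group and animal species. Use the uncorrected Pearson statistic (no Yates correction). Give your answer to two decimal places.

6.67

Row totals: 81, 58. Column totals: 83, 56. Grand total N = 139.
Expected counts (row total × column total / N):
  Healthy, Dog: 81×83/139 = 48.367
  Healthy, Cat: 81×56/139 = 32.633
  Ill, Dog: 58×83/139 = 34.633
  Ill, Cat: 58×56/139 = 23.367
Contributions (O − E)²/E:
  (41 − 48.367)²/48.367 = 1.1221
  (40 − 32.633)²/32.633 = 1.6631
  (42 − 34.633)²/34.633 = 1.5671
  (16 − 23.367)²/23.367 = 2.3226
χ² = 1.1221 + 1.6631 + 1.5671 + 2.3226 = 6.67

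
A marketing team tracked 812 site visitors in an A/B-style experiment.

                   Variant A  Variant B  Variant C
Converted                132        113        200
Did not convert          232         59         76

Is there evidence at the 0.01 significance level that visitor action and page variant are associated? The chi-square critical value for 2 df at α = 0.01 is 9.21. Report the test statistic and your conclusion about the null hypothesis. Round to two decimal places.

93.51; reject H₀

Row totals: 445, 367. Column totals: 364, 172, 276. Grand total N = 812.
Expected counts (row total × column total / N):
  Converted, Variant A: 445×364/812 = 199.483
  Converted, Variant B: 445×172/812 = 94.261
  Converted, Variant C: 445×276/812 = 151.256
  Did not convert, Variant A: 367×364/812 = 164.517
  Did not convert, Variant B: 367×172/812 = 77.739
  Did not convert, Variant C: 367×276/812 = 124.744
Contributions (O − E)²/E:
  (132 − 199.483)²/199.483 = 22.8288
  (113 − 94.261)²/94.261 = 3.7253
  (200 − 151.256)²/151.256 = 15.7083
  (232 − 164.517)²/164.517 = 27.6808
  (59 − 77.739)²/77.739 = 4.5170
  (76 − 124.744)²/124.744 = 19.0468
χ² = 22.8288 + 3.7253 + 15.7083 + 27.6808 + 4.5170 + 19.0468 = 93.51
df = (2−1)(3−1) = 2. Since 93.51 > 9.21, reject the null hypothesis of independence at α = 0.01.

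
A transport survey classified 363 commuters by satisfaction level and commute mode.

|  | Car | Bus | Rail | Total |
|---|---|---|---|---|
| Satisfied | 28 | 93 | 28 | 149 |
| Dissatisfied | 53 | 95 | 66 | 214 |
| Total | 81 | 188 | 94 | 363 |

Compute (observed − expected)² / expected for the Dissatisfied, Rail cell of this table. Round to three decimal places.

Row total (Dissatisfied) = 214; column total (Rail) = 94; N = 363.
Expected count E = 214 × 94 / 363 = 55.4160.
Contribution = (O − E)²/E = (66 − 55.4160)² / 55.4160 = 2.021.

2.021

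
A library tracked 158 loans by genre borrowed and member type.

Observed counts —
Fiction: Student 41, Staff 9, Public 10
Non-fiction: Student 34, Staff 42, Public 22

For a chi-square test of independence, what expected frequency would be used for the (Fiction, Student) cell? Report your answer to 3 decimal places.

Row total (Fiction) = 60; column total (Student) = 75; grand total N = 158.
Expected count = (row total × column total) / N = 60 × 75 / 158 = 28.481.

28.481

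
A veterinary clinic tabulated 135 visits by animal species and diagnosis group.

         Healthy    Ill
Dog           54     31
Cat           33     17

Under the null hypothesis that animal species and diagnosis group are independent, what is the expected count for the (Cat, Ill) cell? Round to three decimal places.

Row total (Cat) = 50; column total (Ill) = 48; grand total N = 135.
Expected count = (row total × column total) / N = 50 × 48 / 135 = 17.778.

17.778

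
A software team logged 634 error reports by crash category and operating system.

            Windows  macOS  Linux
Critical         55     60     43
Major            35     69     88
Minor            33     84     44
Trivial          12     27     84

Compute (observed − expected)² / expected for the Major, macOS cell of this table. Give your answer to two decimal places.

0.19

Row total (Major) = 192; column total (macOS) = 240; N = 634.
Expected count E = 192 × 240 / 634 = 72.681.
Contribution = (O − E)²/E = (69 − 72.681)² / 72.681 = 0.19.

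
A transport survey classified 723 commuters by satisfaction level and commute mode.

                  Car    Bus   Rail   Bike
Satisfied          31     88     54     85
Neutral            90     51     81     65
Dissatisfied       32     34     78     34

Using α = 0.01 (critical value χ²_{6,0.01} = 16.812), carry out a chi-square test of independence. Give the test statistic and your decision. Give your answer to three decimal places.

70.991; reject H₀

Row totals: 258, 287, 178. Column totals: 153, 173, 213, 184. Grand total N = 723.
Expected counts (row total × column total / N):
  Satisfied, Car: 258×153/723 = 54.5975
  Satisfied, Bus: 258×173/723 = 61.7344
  Satisfied, Rail: 258×213/723 = 76.0083
  Satisfied, Bike: 258×184/723 = 65.6598
  Neutral, Car: 287×153/723 = 60.7344
  Neutral, Bus: 287×173/723 = 68.6736
  Neutral, Rail: 287×213/723 = 84.5519
  Neutral, Bike: 287×184/723 = 73.0401
  Dissatisfied, Car: 178×153/723 = 37.6680
  Dissatisfied, Bus: 178×173/723 = 42.5920
  Dissatisfied, Rail: 178×213/723 = 52.4398
  Dissatisfied, Bike: 178×184/723 = 45.3001
Contributions (O − E)²/E:
  (31 − 54.5975)²/54.5975 = 10.1990
  (88 − 61.7344)²/61.7344 = 11.1750
  (54 − 76.0083)²/76.0083 = 6.3725
  (85 − 65.6598)²/65.6598 = 5.6967
  (90 − 60.7344)²/60.7344 = 14.1020
  (51 − 68.6736)²/68.6736 = 4.5484
  (81 − 84.5519)²/84.5519 = 0.1492
  (65 − 73.0401)²/73.0401 = 0.8850
  (32 − 37.6680)²/37.6680 = 0.8529
  (34 − 42.5920)²/42.5920 = 1.7332
  (78 − 52.4398)²/52.4398 = 12.4585
  (34 − 45.3001)²/45.3001 = 2.8188
χ² = 10.1990 + 11.1750 + 6.3725 + 5.6967 + 14.1020 + 4.5484 + 0.1492 + 0.8850 + 0.8529 + 1.7332 + 12.4585 + 2.8188 = 70.991
df = (3−1)(4−1) = 6. Since 70.991 > 16.812, reject the null hypothesis of independence at α = 0.01.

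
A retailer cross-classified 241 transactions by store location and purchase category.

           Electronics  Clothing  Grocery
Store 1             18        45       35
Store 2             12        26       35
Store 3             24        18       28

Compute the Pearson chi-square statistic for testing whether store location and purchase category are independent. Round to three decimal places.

Row totals: 98, 73, 70. Column totals: 54, 89, 98. Grand total N = 241.
Expected counts (row total × column total / N):
  Store 1, Electronics: 98×54/241 = 21.958506
  Store 1, Clothing: 98×89/241 = 36.190871
  Store 1, Grocery: 98×98/241 = 39.850622
  Store 2, Electronics: 73×54/241 = 16.356846
  Store 2, Clothing: 73×89/241 = 26.958506
  Store 2, Grocery: 73×98/241 = 29.684647
  Store 3, Electronics: 70×54/241 = 15.684647
  Store 3, Clothing: 70×89/241 = 25.850622
  Store 3, Grocery: 70×98/241 = 28.464730
Contributions (O − E)²/E:
  (18 − 21.958506)²/21.958506 = 0.7136
  (45 − 36.190871)²/36.190871 = 2.1442
  (35 − 39.850622)²/39.850622 = 0.5904
  (12 − 16.356846)²/16.356846 = 1.1605
  (26 − 26.958506)²/26.958506 = 0.0341
  (35 − 29.684647)²/29.684647 = 0.9518
  (24 − 15.684647)²/15.684647 = 4.4085
  (18 − 25.850622)²/25.850622 = 2.3842
  (28 − 28.464730)²/28.464730 = 0.0076
χ² = 0.7136 + 2.1442 + 0.5904 + 1.1605 + 0.0341 + 0.9518 + 4.4085 + 2.3842 + 0.0076 = 12.395

12.395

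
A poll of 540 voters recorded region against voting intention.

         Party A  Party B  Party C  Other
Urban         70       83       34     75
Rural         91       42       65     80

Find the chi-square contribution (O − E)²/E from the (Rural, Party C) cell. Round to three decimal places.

Row total (Rural) = 278; column total (Party C) = 99; N = 540.
Expected count E = 278 × 99 / 540 = 50.9667.
Contribution = (O − E)²/E = (65 − 50.9667)² / 50.9667 = 3.864.

3.864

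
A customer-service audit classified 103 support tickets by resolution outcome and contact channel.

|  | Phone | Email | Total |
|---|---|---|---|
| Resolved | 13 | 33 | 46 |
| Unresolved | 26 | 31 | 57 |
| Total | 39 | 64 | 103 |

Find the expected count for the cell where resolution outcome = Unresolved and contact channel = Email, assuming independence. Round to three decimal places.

Row total (Unresolved) = 57; column total (Email) = 64; grand total N = 103.
Expected count = (row total × column total) / N = 57 × 64 / 103 = 35.417.

35.417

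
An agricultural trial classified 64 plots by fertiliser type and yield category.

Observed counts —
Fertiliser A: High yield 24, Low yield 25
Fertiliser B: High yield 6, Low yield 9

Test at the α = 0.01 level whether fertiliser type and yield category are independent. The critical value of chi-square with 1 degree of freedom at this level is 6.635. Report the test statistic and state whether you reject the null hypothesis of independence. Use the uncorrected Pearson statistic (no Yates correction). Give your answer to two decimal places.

Row totals: 49, 15. Column totals: 30, 34. Grand total N = 64.
Expected counts (row total × column total / N):
  Fertiliser A, High yield: 49×30/64 = 22.969
  Fertiliser A, Low yield: 49×34/64 = 26.031
  Fertiliser B, High yield: 15×30/64 = 7.031
  Fertiliser B, Low yield: 15×34/64 = 7.969
Contributions (O − E)²/E:
  (24 − 22.969)²/22.969 = 0.0463
  (25 − 26.031)²/26.031 = 0.0408
  (6 − 7.031)²/7.031 = 0.1512
  (9 − 7.969)²/7.969 = 0.1334
χ² = 0.0463 + 0.0408 + 0.1512 + 0.1334 = 0.37
df = (2−1)(2−1) = 1. Since 0.37 < 6.635, fail to reject the null hypothesis of independence at α = 0.01.

0.37; fail to reject H₀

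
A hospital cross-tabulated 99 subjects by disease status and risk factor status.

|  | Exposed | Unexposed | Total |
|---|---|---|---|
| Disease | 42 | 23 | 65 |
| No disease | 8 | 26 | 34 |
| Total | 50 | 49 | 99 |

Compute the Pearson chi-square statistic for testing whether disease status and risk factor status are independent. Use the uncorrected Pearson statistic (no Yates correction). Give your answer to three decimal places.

Grand total N = 99.
Expected counts (row total × column total / N):
  Disease, Exposed: 65×50/99 = 32.8283
  Disease, Unexposed: 65×49/99 = 32.1717
  No disease, Exposed: 34×50/99 = 17.1717
  No disease, Unexposed: 34×49/99 = 16.8283
Contributions (O − E)²/E:
  (42 − 32.8283)²/32.8283 = 2.5624
  (23 − 32.1717)²/32.1717 = 2.6147
  (8 − 17.1717)²/17.1717 = 4.8988
  (26 − 16.8283)²/16.8283 = 4.9987
χ² = 2.5624 + 2.6147 + 4.8988 + 4.9987 = 15.075

15.075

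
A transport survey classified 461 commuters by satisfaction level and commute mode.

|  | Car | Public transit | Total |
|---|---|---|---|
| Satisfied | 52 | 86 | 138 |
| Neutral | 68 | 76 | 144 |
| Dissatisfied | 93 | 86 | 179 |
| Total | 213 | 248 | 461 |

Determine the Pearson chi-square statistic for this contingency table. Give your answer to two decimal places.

6.48

Grand total N = 461.
Expected counts (row total × column total / N):
  Satisfied, Car: 138×213/461 = 63.7614
  Satisfied, Public transit: 138×248/461 = 74.2386
  Neutral, Car: 144×213/461 = 66.5336
  Neutral, Public transit: 144×248/461 = 77.4664
  Dissatisfied, Car: 179×213/461 = 82.7050
  Dissatisfied, Public transit: 179×248/461 = 96.2950
Contributions (O − E)²/E:
  (52 − 63.7614)²/63.7614 = 2.1695
  (86 − 74.2386)²/74.2386 = 1.8633
  (68 − 66.5336)²/66.5336 = 0.0323
  (76 − 77.4664)²/77.4664 = 0.0278
  (93 − 82.7050)²/82.7050 = 1.2815
  (86 − 96.2950)²/96.2950 = 1.1006
χ² = 2.1695 + 1.8633 + 0.0323 + 0.0278 + 1.2815 + 1.1006 = 6.48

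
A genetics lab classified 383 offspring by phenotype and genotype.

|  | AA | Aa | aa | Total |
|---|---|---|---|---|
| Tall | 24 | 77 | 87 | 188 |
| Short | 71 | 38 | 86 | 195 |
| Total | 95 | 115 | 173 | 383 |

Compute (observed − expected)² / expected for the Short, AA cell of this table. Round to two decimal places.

10.59

Row total (Short) = 195; column total (AA) = 95; N = 383.
Expected count E = 195 × 95 / 383 = 48.368.
Contribution = (O − E)²/E = (71 − 48.368)² / 48.368 = 10.59.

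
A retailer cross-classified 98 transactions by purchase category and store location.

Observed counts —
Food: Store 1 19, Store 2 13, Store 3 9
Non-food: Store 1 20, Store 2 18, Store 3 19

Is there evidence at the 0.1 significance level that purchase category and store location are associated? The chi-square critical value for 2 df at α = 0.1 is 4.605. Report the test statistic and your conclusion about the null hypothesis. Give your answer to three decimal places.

Row totals: 41, 57. Column totals: 39, 31, 28. Grand total N = 98.
Expected counts (row total × column total / N):
  Food, Store 1: 41×39/98 = 16.3163
  Food, Store 2: 41×31/98 = 12.9694
  Food, Store 3: 41×28/98 = 11.7143
  Non-food, Store 1: 57×39/98 = 22.6837
  Non-food, Store 2: 57×31/98 = 18.0306
  Non-food, Store 3: 57×28/98 = 16.2857
Contributions (O − E)²/E:
  (19 − 16.3163)²/16.3163 = 0.4414
  (13 − 12.9694)²/12.9694 = 0.0001
  (9 − 11.7143)²/11.7143 = 0.6289
  (20 − 22.6837)²/22.6837 = 0.3175
  (18 − 18.0306)²/18.0306 = 0.0001
  (19 − 16.2857)²/16.2857 = 0.4524
χ² = 0.4414 + 0.0001 + 0.6289 + 0.3175 + 0.0001 + 0.4524 = 1.840
df = (2−1)(3−1) = 2. Since 1.840 < 4.605, fail to reject the null hypothesis of independence at α = 0.1.

1.840; fail to reject H₀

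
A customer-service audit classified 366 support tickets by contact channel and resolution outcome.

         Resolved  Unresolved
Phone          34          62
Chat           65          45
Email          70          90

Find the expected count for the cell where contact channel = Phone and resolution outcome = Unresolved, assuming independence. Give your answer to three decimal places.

Row total (Phone) = 96; column total (Unresolved) = 197; grand total N = 366.
Expected count = (row total × column total) / N = 96 × 197 / 366 = 51.672.

51.672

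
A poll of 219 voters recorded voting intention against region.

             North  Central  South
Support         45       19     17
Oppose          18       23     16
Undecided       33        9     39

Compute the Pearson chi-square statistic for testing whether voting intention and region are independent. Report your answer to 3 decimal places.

26.582

Row totals: 81, 57, 81. Column totals: 96, 51, 72. Grand total N = 219.
Expected counts (row total × column total / N):
  Support, North: 81×96/219 = 35.50685
  Support, Central: 81×51/219 = 18.86301
  Support, South: 81×72/219 = 26.63014
  Oppose, North: 57×96/219 = 24.98630
  Oppose, Central: 57×51/219 = 13.27397
  Oppose, South: 57×72/219 = 18.73973
  Undecided, North: 81×96/219 = 35.50685
  Undecided, Central: 81×51/219 = 18.86301
  Undecided, South: 81×72/219 = 26.63014
Contributions (O − E)²/E:
  (45 − 35.50685)²/35.50685 = 2.5381
  (19 − 18.86301)²/18.86301 = 0.0010
  (17 − 26.63014)²/26.63014 = 3.4825
  (18 − 24.98630)²/24.98630 = 1.9534
  (23 − 13.27397)²/13.27397 = 7.1264
  (16 − 18.73973)²/18.73973 = 0.4005
  (33 − 35.50685)²/35.50685 = 0.1770
  (9 − 18.86301)²/18.86301 = 5.1571
  (39 − 26.63014)²/26.63014 = 5.7459
χ² = 2.5381 + 0.0010 + 3.4825 + 1.9534 + 7.1264 + 0.4005 + 0.1770 + 5.1571 + 5.7459 = 26.582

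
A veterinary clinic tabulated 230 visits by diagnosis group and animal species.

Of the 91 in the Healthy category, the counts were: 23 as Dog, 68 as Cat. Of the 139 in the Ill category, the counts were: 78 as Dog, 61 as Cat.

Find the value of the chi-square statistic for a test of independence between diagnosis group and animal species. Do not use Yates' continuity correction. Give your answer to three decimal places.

21.238

Row totals: 91, 139. Column totals: 101, 129. Grand total N = 230.
Expected counts (row total × column total / N):
  Healthy, Dog: 91×101/230 = 39.9609
  Healthy, Cat: 91×129/230 = 51.0391
  Ill, Dog: 139×101/230 = 61.0391
  Ill, Cat: 139×129/230 = 77.9609
Contributions (O − E)²/E:
  (23 − 39.9609)²/39.9609 = 7.1988
  (68 − 51.0391)²/51.0391 = 5.6363
  (78 − 61.0391)²/61.0391 = 4.7129
  (61 − 77.9609)²/77.9609 = 3.6900
χ² = 7.1988 + 5.6363 + 4.7129 + 3.6900 = 21.238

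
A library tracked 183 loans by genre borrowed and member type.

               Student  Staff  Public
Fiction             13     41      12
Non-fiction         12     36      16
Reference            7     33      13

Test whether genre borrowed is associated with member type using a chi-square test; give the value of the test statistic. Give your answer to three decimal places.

1.866

Row totals: 66, 64, 53. Column totals: 32, 110, 41. Grand total N = 183.
Expected counts (row total × column total / N):
  Fiction, Student: 66×32/183 = 11.5410
  Fiction, Staff: 66×110/183 = 39.6721
  Fiction, Public: 66×41/183 = 14.7869
  Non-fiction, Student: 64×32/183 = 11.1913
  Non-fiction, Staff: 64×110/183 = 38.4699
  Non-fiction, Public: 64×41/183 = 14.3388
  Reference, Student: 53×32/183 = 9.2678
  Reference, Staff: 53×110/183 = 31.8579
  Reference, Public: 53×41/183 = 11.8743
Contributions (O − E)²/E:
  (13 − 11.5410)²/11.5410 = 0.1844
  (41 − 39.6721)²/39.6721 = 0.0444
  (12 − 14.7869)²/14.7869 = 0.5252
  (12 − 11.1913)²/11.1913 = 0.0584
  (36 − 38.4699)²/38.4699 = 0.1586
  (16 − 14.3388)²/14.3388 = 0.1925
  (7 − 9.2678)²/9.2678 = 0.5549
  (33 − 31.8579)²/31.8579 = 0.0409
  (13 − 11.8743)²/11.8743 = 0.1067
χ² = 0.1844 + 0.0444 + 0.5252 + 0.0584 + 0.1586 + 0.1925 + 0.5549 + 0.0409 + 0.1067 = 1.866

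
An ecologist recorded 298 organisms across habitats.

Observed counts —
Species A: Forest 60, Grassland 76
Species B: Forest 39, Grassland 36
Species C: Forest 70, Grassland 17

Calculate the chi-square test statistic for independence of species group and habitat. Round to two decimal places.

29.45

Row totals: 136, 75, 87. Column totals: 169, 129. Grand total N = 298.
Expected counts (row total × column total / N):
  Species A, Forest: 136×169/298 = 77.128
  Species A, Grassland: 136×129/298 = 58.872
  Species B, Forest: 75×169/298 = 42.534
  Species B, Grassland: 75×129/298 = 32.466
  Species C, Forest: 87×169/298 = 49.339
  Species C, Grassland: 87×129/298 = 37.661
Contributions (O − E)²/E:
  (60 − 77.128)²/77.128 = 3.8037
  (76 − 58.872)²/58.872 = 4.9832
  (39 − 42.534)²/42.534 = 0.2936
  (36 − 32.466)²/32.466 = 0.3847
  (70 − 49.339)²/49.339 = 8.6519
  (17 − 37.661)²/37.661 = 11.3347
χ² = 3.8037 + 4.9832 + 0.2936 + 0.3847 + 8.6519 + 11.3347 = 29.45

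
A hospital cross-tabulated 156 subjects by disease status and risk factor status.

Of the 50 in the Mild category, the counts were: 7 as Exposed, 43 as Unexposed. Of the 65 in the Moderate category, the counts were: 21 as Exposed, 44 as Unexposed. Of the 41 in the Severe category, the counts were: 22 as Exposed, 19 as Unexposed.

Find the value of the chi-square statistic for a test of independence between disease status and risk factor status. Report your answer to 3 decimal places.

Row totals: 50, 65, 41. Column totals: 50, 106. Grand total N = 156.
Expected counts (row total × column total / N):
  Mild, Exposed: 50×50/156 = 16.0256
  Mild, Unexposed: 50×106/156 = 33.9744
  Moderate, Exposed: 65×50/156 = 20.8333
  Moderate, Unexposed: 65×106/156 = 44.1667
  Severe, Exposed: 41×50/156 = 13.1410
  Severe, Unexposed: 41×106/156 = 27.8590
Contributions (O − E)²/E:
  (7 − 16.0256)²/16.0256 = 5.0832
  (43 − 33.9744)²/33.9744 = 2.3977
  (21 − 20.8333)²/20.8333 = 0.0013
  (44 − 44.1667)²/44.1667 = 0.0006
  (22 − 13.1410)²/13.1410 = 5.9723
  (19 − 27.8590)²/27.8590 = 2.8171
χ² = 5.0832 + 2.3977 + 0.0013 + 0.0006 + 5.9723 + 2.8171 = 16.272

16.272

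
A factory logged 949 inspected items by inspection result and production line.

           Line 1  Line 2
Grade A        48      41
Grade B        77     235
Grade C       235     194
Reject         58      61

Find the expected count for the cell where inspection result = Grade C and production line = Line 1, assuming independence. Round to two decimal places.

Row total (Grade C) = 429; column total (Line 1) = 418; grand total N = 949.
Expected count = (row total × column total) / N = 429 × 418 / 949 = 188.96.

188.96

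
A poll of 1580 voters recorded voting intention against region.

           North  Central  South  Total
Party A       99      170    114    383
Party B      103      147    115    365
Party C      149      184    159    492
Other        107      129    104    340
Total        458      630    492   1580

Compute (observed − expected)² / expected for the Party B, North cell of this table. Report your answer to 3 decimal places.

Row total (Party B) = 365; column total (North) = 458; N = 1580.
Expected count E = 365 × 458 / 1580 = 105.8038.
Contribution = (O − E)²/E = (103 − 105.8038)² / 105.8038 = 0.074.

0.074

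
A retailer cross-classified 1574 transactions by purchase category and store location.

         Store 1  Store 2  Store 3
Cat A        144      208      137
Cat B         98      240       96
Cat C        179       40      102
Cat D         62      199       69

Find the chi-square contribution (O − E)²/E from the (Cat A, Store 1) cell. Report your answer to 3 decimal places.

Row total (Cat A) = 489; column total (Store 1) = 483; N = 1574.
Expected count E = 489 × 483 / 1574 = 150.05527.
Contribution = (O − E)²/E = (144 − 150.05527)² / 150.05527 = 0.244.

0.244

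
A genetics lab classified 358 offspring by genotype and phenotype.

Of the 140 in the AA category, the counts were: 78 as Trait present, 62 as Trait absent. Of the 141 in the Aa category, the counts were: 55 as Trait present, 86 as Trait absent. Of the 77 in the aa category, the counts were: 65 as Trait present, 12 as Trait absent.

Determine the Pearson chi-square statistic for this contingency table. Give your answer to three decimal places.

41.559

Row totals: 140, 141, 77. Column totals: 198, 160. Grand total N = 358.
Expected counts (row total × column total / N):
  AA, Trait present: 140×198/358 = 77.4302
  AA, Trait absent: 140×160/358 = 62.5698
  Aa, Trait present: 141×198/358 = 77.9832
  Aa, Trait absent: 141×160/358 = 63.0168
  aa, Trait present: 77×198/358 = 42.5866
  aa, Trait absent: 77×160/358 = 34.4134
Contributions (O − E)²/E:
  (78 − 77.4302)²/77.4302 = 0.0042
  (62 − 62.5698)²/62.5698 = 0.0052
  (55 − 77.9832)²/77.9832 = 6.7736
  (86 − 63.0168)²/63.0168 = 8.3823
  (65 − 42.5866)²/42.5866 = 11.7962
  (12 − 34.4134)²/34.4134 = 14.5978
χ² = 0.0042 + 0.0052 + 6.7736 + 8.3823 + 11.7962 + 14.5978 = 41.559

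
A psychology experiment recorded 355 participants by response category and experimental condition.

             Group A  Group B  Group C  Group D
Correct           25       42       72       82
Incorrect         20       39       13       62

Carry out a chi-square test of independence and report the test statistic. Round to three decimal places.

Row totals: 221, 134. Column totals: 45, 81, 85, 144. Grand total N = 355.
Expected counts (row total × column total / N):
  Correct, Group A: 221×45/355 = 28.0141
  Correct, Group B: 221×81/355 = 50.4254
  Correct, Group C: 221×85/355 = 52.9155
  Correct, Group D: 221×144/355 = 89.6451
  Incorrect, Group A: 134×45/355 = 16.9859
  Incorrect, Group B: 134×81/355 = 30.5746
  Incorrect, Group C: 134×85/355 = 32.0845
  Incorrect, Group D: 134×144/355 = 54.3549
Contributions (O − E)²/E:
  (25 − 28.0141)²/28.0141 = 0.3243
  (42 − 50.4254)²/50.4254 = 1.4078
  (72 − 52.9155)²/52.9155 = 6.8830
  (82 − 89.6451)²/89.6451 = 0.6520
  (20 − 16.9859)²/16.9859 = 0.5348
  (39 − 30.5746)²/30.5746 = 2.3218
  (13 − 32.0845)²/32.0845 = 11.3518
  (62 − 54.3549)²/54.3549 = 1.0753
χ² = 0.3243 + 1.4078 + 6.8830 + 0.6520 + 0.5348 + 2.3218 + 11.3518 + 1.0753 = 24.551

24.551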